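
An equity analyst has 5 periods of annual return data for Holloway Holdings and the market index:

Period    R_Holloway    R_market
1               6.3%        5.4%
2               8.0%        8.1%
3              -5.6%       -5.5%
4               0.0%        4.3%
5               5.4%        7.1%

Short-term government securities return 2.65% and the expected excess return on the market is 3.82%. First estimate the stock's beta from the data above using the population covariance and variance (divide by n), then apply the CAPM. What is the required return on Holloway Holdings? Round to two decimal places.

Mean R_i = (6.3 + 8.0 − 5.6 + 0.0 + 5.4) / 5 = 2.8200%
Mean R_m = (5.4 + 8.1 − 5.5 + 4.3 + 7.1) / 5 = 3.8800%
Σ(R_i − R̄_i)(R_m − R̄_m) = 113.2520  ⇒  Cov = 113.2520 / 5 = 22.6504
Σ(R_m − R̄_m)² = 118.6480  ⇒  Var(R_m) = 118.6480 / 5 = 23.7296
β = Cov / Var(R_m) = 22.6504 / 23.7296 = 0.9545
E(R) = R_f + β × MRP = 2.65% + 0.9545 × 3.82% = 6.30%

6.30%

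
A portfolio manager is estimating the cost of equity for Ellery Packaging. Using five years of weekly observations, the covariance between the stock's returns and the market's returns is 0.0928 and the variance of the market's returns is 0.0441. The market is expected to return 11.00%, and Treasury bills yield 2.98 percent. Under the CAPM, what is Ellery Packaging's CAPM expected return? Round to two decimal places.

19.86%

β = Cov(R_i, R_m) / Var(R_m) = 0.0928 / 0.0441 = 2.1043
MRP = 11.00% − 2.98% = 8.02%
E(R) = R_f + β × MRP = 2.98% + 2.1043 × 8.02% = 19.86%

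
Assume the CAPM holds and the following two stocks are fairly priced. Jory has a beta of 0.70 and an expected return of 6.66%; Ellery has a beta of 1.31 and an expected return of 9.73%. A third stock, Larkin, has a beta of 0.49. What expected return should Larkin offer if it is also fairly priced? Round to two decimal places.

MRP (SML slope) = (9.73% − 6.66%) / (1.31 − 0.70) = 3.07% / 0.61 = 5.0328%
R_f (intercept) = 6.66% − 0.70 × 5.0328% = 3.1370%
E(R_Larkin) = R_f + β × MRP = 3.1370% + 0.49 × 5.0328% = 5.60%

5.60%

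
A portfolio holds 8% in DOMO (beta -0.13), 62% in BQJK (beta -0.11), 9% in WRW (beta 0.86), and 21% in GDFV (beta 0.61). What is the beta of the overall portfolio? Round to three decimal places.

β_P = Σ w_i β_i = 0.08×-0.13 + 0.62×-0.11 + 0.09×0.86 + 0.21×0.61 = 0.1269

0.127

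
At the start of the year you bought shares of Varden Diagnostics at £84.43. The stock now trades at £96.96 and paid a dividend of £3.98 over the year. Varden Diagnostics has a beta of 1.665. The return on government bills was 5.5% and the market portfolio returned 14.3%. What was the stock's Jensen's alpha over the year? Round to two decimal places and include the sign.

-0.60%

Realised HPR = (P1 + D1 − P0) / P0 = (96.96 + 3.98 − 84.43) / 84.43 = 16.51 / 84.43 = 19.5547%
MRP = 14.3% − 5.5% = 8.80%
CAPM required = R_f + β·MRP = 5.5% + 1.665 × 8.8% = 20.1520%
α = realised − required = 19.5547% − 20.1520% = -0.60%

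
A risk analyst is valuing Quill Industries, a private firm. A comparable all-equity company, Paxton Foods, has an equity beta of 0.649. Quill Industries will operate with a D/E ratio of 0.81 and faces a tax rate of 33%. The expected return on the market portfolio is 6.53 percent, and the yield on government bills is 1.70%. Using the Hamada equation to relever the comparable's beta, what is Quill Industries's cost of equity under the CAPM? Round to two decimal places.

6.54%

β_L = β_U × [1 + (1 − t)(D/E)] = 0.649 × [1 + (1 − 0.33) × 0.81]
    = 0.649 × [1 + 0.67 × 0.81] = 0.649 × 1.5427 = 1.0012
MRP = 6.53% − 1.70% = 4.83%
E(R) = R_f + β_L × MRP = 1.70% + 1.0012 × 4.83% = 6.54%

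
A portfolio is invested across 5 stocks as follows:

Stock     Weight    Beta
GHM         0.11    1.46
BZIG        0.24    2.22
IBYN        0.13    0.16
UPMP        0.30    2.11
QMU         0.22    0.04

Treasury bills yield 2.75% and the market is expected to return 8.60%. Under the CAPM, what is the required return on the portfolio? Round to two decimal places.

β_P = Σ w_i β_i = 0.11×1.46 + 0.24×2.22 + 0.13×0.16 + 0.30×2.11 + 0.22×0.04 = 1.3560
MRP = 8.60% − 2.75% = 5.85%
E(R_P) = R_f + β_P × MRP = 2.75% + 1.3560 × 5.85% = 10.68%

10.68%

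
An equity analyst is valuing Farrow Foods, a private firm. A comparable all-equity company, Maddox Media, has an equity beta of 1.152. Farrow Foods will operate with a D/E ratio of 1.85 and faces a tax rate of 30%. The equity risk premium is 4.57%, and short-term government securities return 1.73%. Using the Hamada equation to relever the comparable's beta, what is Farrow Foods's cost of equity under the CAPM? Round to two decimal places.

β_L = β_U × [1 + (1 − t)(D/E)] = 1.152 × [1 + (1 − 0.30) × 1.85]
    = 1.152 × [1 + 0.70 × 1.85] = 1.152 × 2.2950 = 2.6438
E(R) = R_f + β_L × MRP = 1.73% + 2.6438 × 4.57% = 13.81%

13.81%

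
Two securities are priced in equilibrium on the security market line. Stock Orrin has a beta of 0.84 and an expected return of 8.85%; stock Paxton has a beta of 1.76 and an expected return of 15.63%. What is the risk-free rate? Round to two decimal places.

Both satisfy E(R) = R_f + β·MRP, so the slope of the SML is
MRP = (15.63% − 8.85%) / (1.76 − 0.84) = 6.78% / 0.92 = 7.3696%
R_f = E(R_Orrin) − β_Orrin·MRP = 8.85% − 0.84 × 7.3696% = 2.6595%

2.66%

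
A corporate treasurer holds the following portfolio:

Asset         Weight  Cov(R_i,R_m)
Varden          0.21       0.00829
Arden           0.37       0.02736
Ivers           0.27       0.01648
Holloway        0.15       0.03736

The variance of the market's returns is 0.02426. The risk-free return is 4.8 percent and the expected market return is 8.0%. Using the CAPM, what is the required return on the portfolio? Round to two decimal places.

7.69%

β_Varden = 0.00829 / 0.02426 = 0.3417
β_Arden = 0.02736 / 0.02426 = 1.1278
β_Ivers = 0.01648 / 0.02426 = 0.6793
β_Holloway = 0.03736 / 0.02426 = 1.5400
β_P = Σ w_i β_i = 0.21×0.3417 + 0.37×1.1278 + 0.27×0.6793 + 0.15×1.5400 = 0.9035
MRP = 8.0% − 4.8% = 3.20%
E(R_P) = R_f + β_P × MRP = 4.8% + 0.9035 × 3.2% = 7.69%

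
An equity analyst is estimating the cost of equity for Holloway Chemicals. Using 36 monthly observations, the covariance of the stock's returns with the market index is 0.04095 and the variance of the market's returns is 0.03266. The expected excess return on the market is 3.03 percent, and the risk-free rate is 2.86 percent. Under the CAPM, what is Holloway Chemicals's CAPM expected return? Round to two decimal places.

β = Cov(R_i, R_m) / Var(R_m) = 0.04095 / 0.03266 = 1.2538
E(R) = R_f + β × MRP = 2.86% + 1.2538 × 3.03% = 6.66%

6.66%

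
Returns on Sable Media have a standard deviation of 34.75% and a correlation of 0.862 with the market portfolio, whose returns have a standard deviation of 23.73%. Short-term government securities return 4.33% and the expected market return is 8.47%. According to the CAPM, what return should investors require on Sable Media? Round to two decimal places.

9.56%

β = ρ × σ_i / σ_m = 0.862 × 34.75% / 23.73% = 1.2623
MRP = 8.47% − 4.33% = 4.14%
E(R) = 4.33% + 1.2623 × 4.14% = 9.56%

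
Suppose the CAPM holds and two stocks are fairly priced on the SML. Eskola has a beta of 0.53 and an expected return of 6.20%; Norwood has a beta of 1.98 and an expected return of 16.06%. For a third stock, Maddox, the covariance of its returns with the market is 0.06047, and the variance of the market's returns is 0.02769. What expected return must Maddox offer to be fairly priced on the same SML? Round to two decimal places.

17.45%

MRP = (16.06% − 6.20%) / (1.98 − 0.53) = 6.8000%
R_f = 6.20% − 0.53 × 6.8000% = 2.5960%
β_Maddox = Cov / Var(R_m) = 0.06047 / 0.02769 = 2.1838
E(R_Maddox) = R_f + β × MRP = 2.5960% + 2.1838 × 6.8000% = 17.45%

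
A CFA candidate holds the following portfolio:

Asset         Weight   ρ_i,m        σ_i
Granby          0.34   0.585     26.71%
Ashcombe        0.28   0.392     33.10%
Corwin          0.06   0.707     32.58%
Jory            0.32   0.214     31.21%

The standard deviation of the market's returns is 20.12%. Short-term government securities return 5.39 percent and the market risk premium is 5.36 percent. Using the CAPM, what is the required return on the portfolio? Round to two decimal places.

8.71%

β_Granby = 0.585 × 26.71% / 20.12% = 0.7766
β_Ashcombe = 0.392 × 33.10% / 20.12% = 0.6449
β_Corwin = 0.707 × 32.58% / 20.12% = 1.1448
β_Jory = 0.214 × 31.21% / 20.12% = 0.3320
β_P = Σ w_i β_i = 0.34×0.7766 + 0.28×0.6449 + 0.06×1.1448 + 0.32×0.3320 = 0.6195
E(R_P) = R_f + β_P × MRP = 5.39% + 0.6195 × 5.36% = 8.71%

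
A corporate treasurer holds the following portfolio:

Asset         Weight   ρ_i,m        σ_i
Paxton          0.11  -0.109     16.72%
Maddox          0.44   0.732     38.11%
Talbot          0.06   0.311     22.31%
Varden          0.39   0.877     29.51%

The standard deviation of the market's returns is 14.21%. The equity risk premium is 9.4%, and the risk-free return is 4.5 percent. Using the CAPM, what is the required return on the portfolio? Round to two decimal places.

19.44%

β_Paxton = -0.109 × 16.72% / 14.21% = -0.1283
β_Maddox = 0.732 × 38.11% / 14.21% = 1.9632
β_Talbot = 0.311 × 22.31% / 14.21% = 0.4883
β_Varden = 0.877 × 29.51% / 14.21% = 1.8213
β_P = Σ w_i β_i = 0.11×-0.1283 + 0.44×1.9632 + 0.06×0.4883 + 0.39×1.8213 = 1.5893
E(R_P) = R_f + β_P × MRP = 4.5% + 1.5893 × 9.4% = 19.44%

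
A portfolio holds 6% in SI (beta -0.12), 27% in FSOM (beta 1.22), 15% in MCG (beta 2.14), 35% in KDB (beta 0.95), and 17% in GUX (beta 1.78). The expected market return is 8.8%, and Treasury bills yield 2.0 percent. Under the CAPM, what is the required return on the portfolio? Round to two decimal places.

10.69%

β_P = Σ w_i β_i = 0.06×-0.12 + 0.27×1.22 + 0.15×2.14 + 0.35×0.95 + 0.17×1.78 = 1.2783
MRP = 8.8% − 2.0% = 6.80%
E(R_P) = R_f + β_P × MRP = 2.0% + 1.2783 × 6.8% = 10.69%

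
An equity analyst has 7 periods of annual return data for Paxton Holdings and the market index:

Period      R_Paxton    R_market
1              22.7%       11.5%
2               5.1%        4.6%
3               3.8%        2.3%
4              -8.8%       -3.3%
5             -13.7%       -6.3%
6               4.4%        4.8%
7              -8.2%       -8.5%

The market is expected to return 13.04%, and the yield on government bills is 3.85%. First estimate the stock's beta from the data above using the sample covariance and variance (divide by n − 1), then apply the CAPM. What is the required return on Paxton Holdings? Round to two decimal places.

Mean R_i = (22.7 + 5.1 + 3.8 − 8.8 − 13.7 + 4.4 − 8.2) / 7 = 0.7571%
Mean R_m = (11.5 + 4.6 + 2.3 − 3.3 − 6.3 + 4.8 − 8.5) / 7 = 0.7286%
Σ(R_i − R̄_i)(R_m − R̄_m) = 495.5586  ⇒  Cov = 495.5586 / 6 = 82.5931
Σ(R_m − R̄_m)² = 300.8543  ⇒  Var(R_m) = 300.8543 / 6 = 50.1424
β = Cov / Var(R_m) = 82.5931 / 50.1424 = 1.6472
MRP = 13.04% − 3.85% = 9.19%
E(R) = R_f + β × MRP = 3.85% + 1.6472 × 9.19% = 18.99%

18.99%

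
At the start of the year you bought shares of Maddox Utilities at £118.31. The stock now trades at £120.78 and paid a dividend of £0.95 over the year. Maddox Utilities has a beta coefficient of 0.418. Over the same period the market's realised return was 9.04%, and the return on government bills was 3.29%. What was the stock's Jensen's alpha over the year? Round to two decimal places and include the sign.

Realised HPR = (P1 + D1 − P0) / P0 = (120.78 + 0.95 − 118.31) / 118.31 = 3.42 / 118.31 = 2.8907%
MRP = 9.04% − 3.29% = 5.75%
CAPM required = R_f + β·MRP = 3.29% + 0.418 × 5.75% = 5.69350%
α = realised − required = 2.8907% − 5.69350% = -2.80%

-2.80%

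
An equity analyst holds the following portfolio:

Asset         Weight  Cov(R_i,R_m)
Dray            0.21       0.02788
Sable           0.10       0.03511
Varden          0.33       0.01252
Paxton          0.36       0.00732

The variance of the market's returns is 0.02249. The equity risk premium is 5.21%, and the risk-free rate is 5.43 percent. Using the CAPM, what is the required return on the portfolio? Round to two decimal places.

β_Dray = 0.02788 / 0.02249 = 1.2397
β_Sable = 0.03511 / 0.02249 = 1.5611
β_Varden = 0.01252 / 0.02249 = 0.5567
β_Paxton = 0.00732 / 0.02249 = 0.3255
β_P = Σ w_i β_i = 0.21×1.2397 + 0.10×1.5611 + 0.33×0.5567 + 0.36×0.3255 = 0.7173
E(R_P) = R_f + β_P × MRP = 5.43% + 0.7173 × 5.21% = 9.17%

9.17%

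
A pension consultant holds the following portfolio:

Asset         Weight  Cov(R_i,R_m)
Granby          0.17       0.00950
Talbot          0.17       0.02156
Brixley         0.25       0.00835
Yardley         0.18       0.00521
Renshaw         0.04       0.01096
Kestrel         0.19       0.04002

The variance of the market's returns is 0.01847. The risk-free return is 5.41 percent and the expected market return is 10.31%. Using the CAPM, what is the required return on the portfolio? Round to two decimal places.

9.75%

β_Granby = 0.00950 / 0.01847 = 0.5143
β_Talbot = 0.02156 / 0.01847 = 1.1673
β_Brixley = 0.00835 / 0.01847 = 0.4521
β_Yardley = 0.00521 / 0.01847 = 0.2821
β_Renshaw = 0.01096 / 0.01847 = 0.5934
β_Kestrel = 0.04002 / 0.01847 = 2.1668
β_P = Σ w_i β_i = 0.17×0.5143 + 0.17×1.1673 + 0.25×0.4521 + 0.18×0.2821 + 0.04×0.5934 + 0.19×2.1668 = 0.8851
MRP = 10.31% − 5.41% = 4.90%
E(R_P) = R_f + β_P × MRP = 5.41% + 0.8851 × 4.90% = 9.75%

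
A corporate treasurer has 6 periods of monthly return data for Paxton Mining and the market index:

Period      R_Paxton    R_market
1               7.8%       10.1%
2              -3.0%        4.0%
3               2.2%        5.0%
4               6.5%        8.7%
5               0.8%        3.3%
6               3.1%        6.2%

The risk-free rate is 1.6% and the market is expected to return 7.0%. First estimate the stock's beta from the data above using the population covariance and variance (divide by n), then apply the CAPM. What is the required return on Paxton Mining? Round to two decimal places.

8.77%

Mean R_i = (7.8 − 3.0 + 2.2 + 6.5 + 0.8 + 3.1) / 6 = 2.9000%
Mean R_m = (10.1 + 4.0 + 5.0 + 8.7 + 3.3 + 6.2) / 6 = 6.2167%
Σ(R_i − R̄_i)(R_m − R̄_m) = 48.0200  ⇒  Cov = 48.0200 / 6 = 8.0033
Σ(R_m − R̄_m)² = 36.1483  ⇒  Var(R_m) = 36.1483 / 6 = 6.0247
β = Cov / Var(R_m) = 8.0033 / 6.0247 = 1.3284
MRP = 7.0% − 1.6% = 5.40%
E(R) = R_f + β × MRP = 1.6% + 1.3284 × 5.4% = 8.77%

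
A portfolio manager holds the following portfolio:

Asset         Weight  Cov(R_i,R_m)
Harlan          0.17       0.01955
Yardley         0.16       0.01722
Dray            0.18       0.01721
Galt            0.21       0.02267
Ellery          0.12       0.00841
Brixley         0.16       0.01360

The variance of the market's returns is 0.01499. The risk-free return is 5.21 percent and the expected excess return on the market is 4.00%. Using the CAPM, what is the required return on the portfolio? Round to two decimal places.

β_Harlan = 0.01955 / 0.01499 = 1.3042
β_Yardley = 0.01722 / 0.01499 = 1.1488
β_Dray = 0.01721 / 0.01499 = 1.1481
β_Galt = 0.02267 / 0.01499 = 1.5123
β_Ellery = 0.00841 / 0.01499 = 0.5610
β_Brixley = 0.01360 / 0.01499 = 0.9073
β_P = Σ w_i β_i = 0.17×1.3042 + 0.16×1.1488 + 0.18×1.1481 + 0.21×1.5123 + 0.12×0.5610 + 0.16×0.9073 = 1.1423
E(R_P) = R_f + β_P × MRP = 5.21% + 1.1423 × 4.00% = 9.78%

9.78%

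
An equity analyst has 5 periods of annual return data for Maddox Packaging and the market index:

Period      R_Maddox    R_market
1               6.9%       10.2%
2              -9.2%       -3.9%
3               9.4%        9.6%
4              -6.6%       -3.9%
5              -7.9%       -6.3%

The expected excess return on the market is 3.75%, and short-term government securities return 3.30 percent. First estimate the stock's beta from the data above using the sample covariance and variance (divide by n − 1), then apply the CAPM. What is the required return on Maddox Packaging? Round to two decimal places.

Mean R_i = (6.9 − 9.2 + 9.4 − 6.6 − 7.9) / 5 = -1.4800%
Mean R_m = (10.2 − 3.9 + 9.6 − 3.9 − 6.3) / 5 = 1.1400%
Σ(R_i − R̄_i)(R_m − R̄_m) = 280.4460  ⇒  Cov = 280.4460 / 4 = 70.1115
Σ(R_m − R̄_m)² = 259.8120  ⇒  Var(R_m) = 259.8120 / 4 = 64.9530
β = Cov / Var(R_m) = 70.1115 / 64.9530 = 1.0794
E(R) = R_f + β × MRP = 3.30% + 1.0794 × 3.75% = 7.35%

7.35%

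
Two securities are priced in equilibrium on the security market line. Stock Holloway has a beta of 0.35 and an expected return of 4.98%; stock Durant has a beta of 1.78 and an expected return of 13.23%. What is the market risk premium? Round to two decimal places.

5.77%

Both satisfy E(R) = R_f + β·MRP, so the slope of the SML is
MRP = (13.23% − 4.98%) / (1.78 − 0.35) = 8.25% / 1.43 = 5.7692%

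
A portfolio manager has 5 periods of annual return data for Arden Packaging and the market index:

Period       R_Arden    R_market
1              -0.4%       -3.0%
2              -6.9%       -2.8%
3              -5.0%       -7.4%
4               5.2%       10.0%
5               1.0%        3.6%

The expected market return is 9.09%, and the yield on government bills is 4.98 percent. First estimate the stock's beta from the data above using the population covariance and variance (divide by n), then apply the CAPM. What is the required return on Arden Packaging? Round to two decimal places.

7.51%

Mean R_i = (-0.4 − 6.9 − 5.0 + 5.2 + 1.0) / 5 = -1.2200%
Mean R_m = (-3.0 − 2.8 − 7.4 + 10.0 + 3.6) / 5 = 0.0800%
Σ(R_i − R̄_i)(R_m − R̄_m) = 113.6080  ⇒  Cov = 113.6080 / 5 = 22.7216
Σ(R_m − R̄_m)² = 184.5280  ⇒  Var(R_m) = 184.5280 / 5 = 36.9056
β = Cov / Var(R_m) = 22.7216 / 36.9056 = 0.6157
MRP = 9.09% − 4.98% = 4.11%
E(R) = R_f + β × MRP = 4.98% + 0.6157 × 4.11% = 7.51%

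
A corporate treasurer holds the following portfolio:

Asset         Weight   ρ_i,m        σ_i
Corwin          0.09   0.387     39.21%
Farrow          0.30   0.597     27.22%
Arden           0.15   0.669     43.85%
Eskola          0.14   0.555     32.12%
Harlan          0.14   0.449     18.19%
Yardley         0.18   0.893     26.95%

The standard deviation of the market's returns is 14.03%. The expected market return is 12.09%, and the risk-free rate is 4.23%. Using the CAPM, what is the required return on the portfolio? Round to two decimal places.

β_Corwin = 0.387 × 39.21% / 14.03% = 1.0816
β_Farrow = 0.597 × 27.22% / 14.03% = 1.1583
β_Arden = 0.669 × 43.85% / 14.03% = 2.0909
β_Eskola = 0.555 × 32.12% / 14.03% = 1.2706
β_Harlan = 0.449 × 18.19% / 14.03% = 0.5821
β_Yardley = 0.893 × 26.95% / 14.03% = 1.7153
β_P = Σ w_i β_i = 0.09×1.0816 + 0.30×1.1583 + 0.15×2.0909 + 0.14×1.2706 + 0.14×0.5821 + 0.18×1.7153 = 1.3266
MRP = 12.09% − 4.23% = 7.86%
E(R_P) = R_f + β_P × MRP = 4.23% + 1.3266 × 7.86% = 14.66%

14.66%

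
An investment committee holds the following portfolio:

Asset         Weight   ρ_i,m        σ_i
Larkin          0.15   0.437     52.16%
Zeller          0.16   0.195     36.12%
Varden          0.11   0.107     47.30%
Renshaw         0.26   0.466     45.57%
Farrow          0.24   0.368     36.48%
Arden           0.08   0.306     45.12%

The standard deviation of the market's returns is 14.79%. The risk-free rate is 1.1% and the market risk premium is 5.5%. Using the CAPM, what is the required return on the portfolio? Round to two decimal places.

6.66%

β_Larkin = 0.437 × 52.16% / 14.79% = 1.5412
β_Zeller = 0.195 × 36.12% / 14.79% = 0.4762
β_Varden = 0.107 × 47.30% / 14.79% = 0.3422
β_Renshaw = 0.466 × 45.57% / 14.79% = 1.4358
β_Farrow = 0.368 × 36.48% / 14.79% = 0.9077
β_Arden = 0.306 × 45.12% / 14.79% = 0.9335
β_P = Σ w_i β_i = 0.15×1.5412 + 0.16×0.4762 + 0.11×0.3422 + 0.26×1.4358 + 0.24×0.9077 + 0.08×0.9335 = 1.0109
E(R_P) = R_f + β_P × MRP = 1.1% + 1.0109 × 5.5% = 6.66%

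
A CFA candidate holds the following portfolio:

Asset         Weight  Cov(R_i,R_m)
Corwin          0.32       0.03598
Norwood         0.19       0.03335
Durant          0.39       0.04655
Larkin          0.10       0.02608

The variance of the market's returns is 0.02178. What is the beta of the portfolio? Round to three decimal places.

1.773

β_Corwin = 0.03598 / 0.02178 = 1.6520
β_Norwood = 0.03335 / 0.02178 = 1.5312
β_Durant = 0.04655 / 0.02178 = 2.1373
β_Larkin = 0.02608 / 0.02178 = 1.1974
β_P = Σ w_i β_i = 0.32×1.6520 + 0.19×1.5312 + 0.39×2.1373 + 0.10×1.1974 = 1.7729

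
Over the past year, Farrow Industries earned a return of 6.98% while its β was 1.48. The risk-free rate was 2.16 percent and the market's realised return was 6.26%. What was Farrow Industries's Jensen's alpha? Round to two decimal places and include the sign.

-1.25%

Market excess return = 6.26% − 2.16% = 4.10%
CAPM benchmark = R_f + β(R_m − R_f) = 2.16% + 1.48 × 4.10% = 8.2280%
α = actual − benchmark = 6.98% − 8.2280% = -1.25%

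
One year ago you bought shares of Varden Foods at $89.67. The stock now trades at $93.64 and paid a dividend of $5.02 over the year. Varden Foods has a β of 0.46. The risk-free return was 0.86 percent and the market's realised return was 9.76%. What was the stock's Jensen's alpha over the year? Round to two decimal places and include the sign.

+5.07%

Realised HPR = (P1 + D1 − P0) / P0 = (93.64 + 5.02 − 89.67) / 89.67 = 8.99 / 89.67 = 10.0256%
MRP = 9.76% − 0.86% = 8.90%
CAPM required = R_f + β·MRP = 0.86% + 0.46 × 8.90% = 4.9540%
α = realised − required = 10.0256% − 4.9540% = +5.07%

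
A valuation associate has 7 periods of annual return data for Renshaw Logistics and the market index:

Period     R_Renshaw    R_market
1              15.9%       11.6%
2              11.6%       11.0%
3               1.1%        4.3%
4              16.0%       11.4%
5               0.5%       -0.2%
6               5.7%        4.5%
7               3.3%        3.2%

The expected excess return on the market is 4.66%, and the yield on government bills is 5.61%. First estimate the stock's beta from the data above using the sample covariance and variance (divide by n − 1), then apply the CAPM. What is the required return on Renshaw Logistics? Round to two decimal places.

11.87%

Mean R_i = (15.9 + 11.6 + 1.1 + 16.0 + 0.5 + 5.7 + 3.3) / 7 = 7.7286%
Mean R_m = (11.6 + 11.0 + 4.3 + 11.4 − 0.2 + 4.5 + 3.2) / 7 = 6.5429%
Σ(R_i − R̄_i)(R_m − R̄_m) = 181.3114  ⇒  Cov = 181.3114 / 6 = 30.2186
Σ(R_m − R̄_m)² = 134.8771  ⇒  Var(R_m) = 134.8771 / 6 = 22.4795
β = Cov / Var(R_m) = 30.2186 / 22.4795 = 1.3443
E(R) = R_f + β × MRP = 5.61% + 1.3443 × 4.66% = 11.87%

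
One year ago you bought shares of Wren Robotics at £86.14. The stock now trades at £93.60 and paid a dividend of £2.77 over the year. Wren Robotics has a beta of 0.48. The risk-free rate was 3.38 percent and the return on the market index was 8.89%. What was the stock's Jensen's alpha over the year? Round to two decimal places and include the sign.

+5.85%

Realised HPR = (P1 + D1 − P0) / P0 = (93.60 + 2.77 − 86.14) / 86.14 = 10.23 / 86.14 = 11.8760%
MRP = 8.89% − 3.38% = 5.51%
CAPM required = R_f + β·MRP = 3.38% + 0.48 × 5.51% = 6.0248%
α = realised − required = 11.8760% − 6.0248% = +5.85%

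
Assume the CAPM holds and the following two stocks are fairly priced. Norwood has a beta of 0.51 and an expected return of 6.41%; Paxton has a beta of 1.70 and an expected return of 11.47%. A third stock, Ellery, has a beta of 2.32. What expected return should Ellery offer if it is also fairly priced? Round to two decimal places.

14.11%

MRP (SML slope) = (11.47% − 6.41%) / (1.70 − 0.51) = 5.06% / 1.19 = 4.2521%
R_f (intercept) = 6.41% − 0.51 × 4.2521% = 4.2414%
E(R_Ellery) = R_f + β × MRP = 4.2414% + 2.32 × 4.2521% = 14.11%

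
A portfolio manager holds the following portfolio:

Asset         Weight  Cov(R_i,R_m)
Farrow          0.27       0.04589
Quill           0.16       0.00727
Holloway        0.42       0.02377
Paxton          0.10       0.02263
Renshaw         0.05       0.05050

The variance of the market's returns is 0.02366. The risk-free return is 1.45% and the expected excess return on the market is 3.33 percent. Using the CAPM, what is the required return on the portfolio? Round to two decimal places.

β_Farrow = 0.04589 / 0.02366 = 1.9396
β_Quill = 0.00727 / 0.02366 = 0.3073
β_Holloway = 0.02377 / 0.02366 = 1.0046
β_Paxton = 0.02263 / 0.02366 = 0.9565
β_Renshaw = 0.05050 / 0.02366 = 2.1344
β_P = Σ w_i β_i = 0.27×1.9396 + 0.16×0.3073 + 0.42×1.0046 + 0.10×0.9565 + 0.05×2.1344 = 1.1972
E(R_P) = R_f + β_P × MRP = 1.45% + 1.1972 × 3.33% = 5.44%

5.44%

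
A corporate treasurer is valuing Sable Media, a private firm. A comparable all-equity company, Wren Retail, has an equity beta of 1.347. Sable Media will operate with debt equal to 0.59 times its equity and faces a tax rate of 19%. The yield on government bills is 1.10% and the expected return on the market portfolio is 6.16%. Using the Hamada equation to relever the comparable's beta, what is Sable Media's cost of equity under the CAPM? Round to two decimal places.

11.17%

β_L = β_U × [1 + (1 − t)(D/E)] = 1.347 × [1 + (1 − 0.19) × 0.59]
    = 1.347 × [1 + 0.81 × 0.59] = 1.347 × 1.4779 = 1.9907
MRP = 6.16% − 1.10% = 5.06%
E(R) = R_f + β_L × MRP = 1.10% + 1.9907 × 5.06% = 11.17%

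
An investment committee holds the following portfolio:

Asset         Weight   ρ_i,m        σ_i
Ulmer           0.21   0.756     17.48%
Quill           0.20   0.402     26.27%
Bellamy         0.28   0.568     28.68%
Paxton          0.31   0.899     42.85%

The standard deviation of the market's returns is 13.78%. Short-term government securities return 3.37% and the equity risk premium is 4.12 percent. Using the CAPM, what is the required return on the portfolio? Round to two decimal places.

9.77%

β_Ulmer = 0.756 × 17.48% / 13.78% = 0.9590
β_Quill = 0.402 × 26.27% / 13.78% = 0.7664
β_Bellamy = 0.568 × 28.68% / 13.78% = 1.1822
β_Paxton = 0.899 × 42.85% / 13.78% = 2.7955
β_P = Σ w_i β_i = 0.21×0.9590 + 0.20×0.7664 + 0.28×1.1822 + 0.31×2.7955 = 1.5523
E(R_P) = R_f + β_P × MRP = 3.37% + 1.5523 × 4.12% = 9.77%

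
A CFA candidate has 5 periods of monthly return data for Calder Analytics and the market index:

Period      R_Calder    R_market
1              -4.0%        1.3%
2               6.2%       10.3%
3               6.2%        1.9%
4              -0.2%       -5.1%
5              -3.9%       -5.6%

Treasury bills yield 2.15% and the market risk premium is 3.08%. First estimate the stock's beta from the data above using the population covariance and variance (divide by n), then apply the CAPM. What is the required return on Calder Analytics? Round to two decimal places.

Mean R_i = (-4.0 + 6.2 + 6.2 − 0.2 − 3.9) / 5 = 0.8600%
Mean R_m = (1.3 + 10.3 + 1.9 − 5.1 − 5.6) / 5 = 0.5600%
Σ(R_i − R̄_i)(R_m − R̄_m) = 90.8920  ⇒  Cov = 90.8920 / 5 = 18.1784
Σ(R_m − R̄_m)² = 167.1920  ⇒  Var(R_m) = 167.1920 / 5 = 33.4384
β = Cov / Var(R_m) = 18.1784 / 33.4384 = 0.5436
E(R) = R_f + β × MRP = 2.15% + 0.5436 × 3.08% = 3.82%

3.82%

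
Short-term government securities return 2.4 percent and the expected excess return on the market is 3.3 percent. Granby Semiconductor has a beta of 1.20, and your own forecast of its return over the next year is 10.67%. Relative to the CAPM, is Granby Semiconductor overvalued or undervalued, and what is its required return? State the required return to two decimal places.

Undervalued; required return 6.36%

Required return = R_f + β·MRP = 2.4% + 1.20 × 3.3% = 6.36%
Forecast 10.67% > required 6.36% → the stock plots above the SML → undervalued.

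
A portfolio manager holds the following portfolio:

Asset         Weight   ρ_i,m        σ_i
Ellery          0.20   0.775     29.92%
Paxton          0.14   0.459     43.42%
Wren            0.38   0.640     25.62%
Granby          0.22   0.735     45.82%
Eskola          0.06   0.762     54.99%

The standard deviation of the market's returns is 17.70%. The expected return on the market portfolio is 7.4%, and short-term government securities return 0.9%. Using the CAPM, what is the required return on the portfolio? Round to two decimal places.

β_Ellery = 0.775 × 29.92% / 17.70% = 1.3101
β_Paxton = 0.459 × 43.42% / 17.70% = 1.1260
β_Wren = 0.640 × 25.62% / 17.70% = 0.9264
β_Granby = 0.735 × 45.82% / 17.70% = 1.9027
β_Eskola = 0.762 × 54.99% / 17.70% = 2.3674
β_P = Σ w_i β_i = 0.20×1.3101 + 0.14×1.1260 + 0.38×0.9264 + 0.22×1.9027 + 0.06×2.3674 = 1.3323
MRP = 7.4% − 0.9% = 6.50%
E(R_P) = R_f + β_P × MRP = 0.9% + 1.3323 × 6.5% = 9.56%

9.56%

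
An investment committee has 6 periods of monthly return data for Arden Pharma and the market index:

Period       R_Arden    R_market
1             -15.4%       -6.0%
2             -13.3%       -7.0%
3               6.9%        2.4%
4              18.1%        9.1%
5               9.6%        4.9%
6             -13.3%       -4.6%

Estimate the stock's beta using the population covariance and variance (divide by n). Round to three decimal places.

Mean R_i = (-15.4 − 13.3 + 6.9 + 18.1 + 9.6 − 13.3) / 6 = -1.2333%
Mean R_m = (-6.0 − 7.0 + 2.4 + 9.1 + 4.9 − 4.6) / 6 = -0.2000%
Σ(R_i − R̄_i)(R_m − R̄_m) = 473.5100  ⇒  Cov = 473.5100 / 6 = 78.9183
Σ(R_m − R̄_m)² = 218.5000  ⇒  Var(R_m) = 218.5000 / 6 = 36.4167
β = Cov / Var(R_m) = 78.9183 / 36.4167 = 2.1671

2.167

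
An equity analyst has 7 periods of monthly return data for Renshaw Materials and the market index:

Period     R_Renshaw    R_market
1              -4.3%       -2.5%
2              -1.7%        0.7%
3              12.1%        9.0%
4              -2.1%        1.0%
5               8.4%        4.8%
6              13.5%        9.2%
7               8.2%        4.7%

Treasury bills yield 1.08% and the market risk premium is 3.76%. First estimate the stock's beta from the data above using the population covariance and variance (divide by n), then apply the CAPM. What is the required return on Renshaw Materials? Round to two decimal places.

7.23%

Mean R_i = (-4.3 − 1.7 + 12.1 − 2.1 + 8.4 + 13.5 + 8.2) / 7 = 4.8714%
Mean R_m = (-2.5 + 0.7 + 9.0 + 1.0 + 4.8 + 9.2 + 4.7) / 7 = 3.8429%
Σ(R_i − R̄_i)(R_m − R̄_m) = 188.3786  ⇒  Cov = 188.3786 / 7 = 26.9112
Σ(R_m − R̄_m)² = 115.1371  ⇒  Var(R_m) = 115.1371 / 7 = 16.4482
β = Cov / Var(R_m) = 26.9112 / 16.4482 = 1.6361
E(R) = R_f + β × MRP = 1.08% + 1.6361 × 3.76% = 7.23%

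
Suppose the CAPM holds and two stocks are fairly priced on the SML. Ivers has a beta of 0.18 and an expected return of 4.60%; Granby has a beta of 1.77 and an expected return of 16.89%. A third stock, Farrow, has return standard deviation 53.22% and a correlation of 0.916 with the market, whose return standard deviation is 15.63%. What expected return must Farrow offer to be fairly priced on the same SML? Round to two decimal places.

MRP = (16.89% − 4.60%) / (1.77 − 0.18) = 7.7296%
R_f = 4.60% − 0.18 × 7.7296% = 3.2087%
β_Farrow = ρ·σ_i/σ_m = 0.916 × 53.22 / 15.63 = 3.1190
E(R_Farrow) = R_f + β × MRP = 3.2087% + 3.1190 × 7.7296% = 27.32%

27.32%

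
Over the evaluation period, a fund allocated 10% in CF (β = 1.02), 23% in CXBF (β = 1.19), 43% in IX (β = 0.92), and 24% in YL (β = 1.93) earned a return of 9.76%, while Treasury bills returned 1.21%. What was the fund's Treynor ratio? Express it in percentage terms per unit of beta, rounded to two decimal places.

β_P = 0.10×1.02 + 0.23×1.19 + 0.43×0.92 + 0.24×1.93 = 1.2345
Treynor = (R_P − R_f) / β_P = (9.76% − 1.21%) / 1.2345 = 8.55% / 1.2345 = 6.93%

6.93%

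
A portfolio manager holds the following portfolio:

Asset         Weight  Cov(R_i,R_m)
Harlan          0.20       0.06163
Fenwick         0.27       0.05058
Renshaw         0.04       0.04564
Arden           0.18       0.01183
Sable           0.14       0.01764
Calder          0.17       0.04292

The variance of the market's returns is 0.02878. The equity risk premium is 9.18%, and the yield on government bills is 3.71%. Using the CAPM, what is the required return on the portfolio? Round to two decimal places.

16.37%

β_Harlan = 0.06163 / 0.02878 = 2.1414
β_Fenwick = 0.05058 / 0.02878 = 1.7575
β_Renshaw = 0.04564 / 0.02878 = 1.5858
β_Arden = 0.01183 / 0.02878 = 0.4110
β_Sable = 0.01764 / 0.02878 = 0.6129
β_Calder = 0.04292 / 0.02878 = 1.4913
β_P = Σ w_i β_i = 0.20×2.1414 + 0.27×1.7575 + 0.04×1.5858 + 0.18×0.4110 + 0.14×0.6129 + 0.17×1.4913 = 1.3795
E(R_P) = R_f + β_P × MRP = 3.71% + 1.3795 × 9.18% = 16.37%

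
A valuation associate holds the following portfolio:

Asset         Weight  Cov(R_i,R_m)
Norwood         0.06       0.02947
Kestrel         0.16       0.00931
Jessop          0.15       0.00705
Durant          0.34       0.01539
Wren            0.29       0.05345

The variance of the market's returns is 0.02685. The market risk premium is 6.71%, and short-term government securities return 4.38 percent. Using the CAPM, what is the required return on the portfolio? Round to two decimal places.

10.64%

β_Norwood = 0.02947 / 0.02685 = 1.0976
β_Kestrel = 0.00931 / 0.02685 = 0.3467
β_Jessop = 0.00705 / 0.02685 = 0.2626
β_Durant = 0.01539 / 0.02685 = 0.5732
β_Wren = 0.05345 / 0.02685 = 1.9907
β_P = Σ w_i β_i = 0.06×1.0976 + 0.16×0.3467 + 0.15×0.2626 + 0.34×0.5732 + 0.29×1.9907 = 0.9329
E(R_P) = R_f + β_P × MRP = 4.38% + 0.9329 × 6.71% = 10.64%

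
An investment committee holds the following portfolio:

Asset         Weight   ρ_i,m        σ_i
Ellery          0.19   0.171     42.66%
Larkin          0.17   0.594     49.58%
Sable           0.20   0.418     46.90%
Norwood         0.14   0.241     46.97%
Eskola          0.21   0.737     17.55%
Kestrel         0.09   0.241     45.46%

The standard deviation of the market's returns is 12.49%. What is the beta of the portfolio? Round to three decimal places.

1.249

β_Ellery = 0.171 × 42.66% / 12.49% = 0.5841
β_Larkin = 0.594 × 49.58% / 12.49% = 2.3579
β_Sable = 0.418 × 46.90% / 12.49% = 1.5696
β_Norwood = 0.241 × 46.97% / 12.49% = 0.9063
β_Eskola = 0.737 × 17.55% / 12.49% = 1.0356
β_Kestrel = 0.241 × 45.46% / 12.49% = 0.8772
β_P = Σ w_i β_i = 0.19×0.5841 + 0.17×2.3579 + 0.20×1.5696 + 0.14×0.9063 + 0.21×1.0356 + 0.09×0.8772 = 1.2490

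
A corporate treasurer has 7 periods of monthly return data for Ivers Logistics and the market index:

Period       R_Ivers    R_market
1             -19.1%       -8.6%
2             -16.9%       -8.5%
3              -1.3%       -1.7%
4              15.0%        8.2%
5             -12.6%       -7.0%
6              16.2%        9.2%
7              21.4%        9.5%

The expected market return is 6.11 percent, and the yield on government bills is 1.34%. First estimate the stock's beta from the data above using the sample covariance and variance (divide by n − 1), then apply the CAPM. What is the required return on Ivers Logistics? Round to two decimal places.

10.81%

Mean R_i = (-19.1 − 16.9 − 1.3 + 15.0 − 12.6 + 16.2 + 21.4) / 7 = 0.3857%
Mean R_m = (-8.6 − 8.5 − 1.7 + 8.2 − 7.0 + 9.2 + 9.5) / 7 = 0.1571%
Σ(R_i − R̄_i)(R_m − R̄_m) = 873.2357  ⇒  Cov = 873.2357 / 6 = 145.5393
Σ(R_m − R̄_m)² = 440.0571  ⇒  Var(R_m) = 440.0571 / 6 = 73.3429
β = Cov / Var(R_m) = 145.5393 / 73.3429 = 1.9844
MRP = 6.11% − 1.34% = 4.77%
E(R) = R_f + β × MRP = 1.34% + 1.9844 × 4.77% = 10.81%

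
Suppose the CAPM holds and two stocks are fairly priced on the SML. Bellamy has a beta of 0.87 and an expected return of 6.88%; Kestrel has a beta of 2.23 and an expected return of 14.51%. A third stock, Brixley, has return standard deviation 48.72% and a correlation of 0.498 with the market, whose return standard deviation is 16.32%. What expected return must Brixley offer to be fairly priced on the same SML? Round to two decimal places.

MRP = (14.51% − 6.88%) / (2.23 − 0.87) = 5.6103%
R_f = 6.88% − 0.87 × 5.6103% = 1.9990%
β_Brixley = ρ·σ_i/σ_m = 0.498 × 48.72 / 16.32 = 1.4867
E(R_Brixley) = R_f + β × MRP = 1.9990% + 1.4867 × 5.6103% = 10.34%

10.34%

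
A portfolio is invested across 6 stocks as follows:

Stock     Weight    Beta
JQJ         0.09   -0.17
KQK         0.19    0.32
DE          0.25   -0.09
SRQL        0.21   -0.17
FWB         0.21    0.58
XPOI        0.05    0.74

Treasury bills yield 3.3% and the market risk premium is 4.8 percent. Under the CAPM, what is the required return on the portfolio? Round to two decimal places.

4.00%

β_P = Σ w_i β_i = 0.09×-0.17 + 0.19×0.32 + 0.25×-0.09 + 0.21×-0.17 + 0.21×0.58 + 0.05×0.74 = 0.1461
E(R_P) = R_f + β_P × MRP = 3.3% + 0.1461 × 4.8% = 4.00%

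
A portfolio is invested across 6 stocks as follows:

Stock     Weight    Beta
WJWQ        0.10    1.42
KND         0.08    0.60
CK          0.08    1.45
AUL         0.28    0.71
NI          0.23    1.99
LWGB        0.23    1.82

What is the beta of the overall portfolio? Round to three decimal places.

β_P = Σ w_i β_i = 0.10×1.42 + 0.08×0.60 + 0.08×1.45 + 0.28×0.71 + 0.23×1.99 + 0.23×1.82 = 1.3811

1.381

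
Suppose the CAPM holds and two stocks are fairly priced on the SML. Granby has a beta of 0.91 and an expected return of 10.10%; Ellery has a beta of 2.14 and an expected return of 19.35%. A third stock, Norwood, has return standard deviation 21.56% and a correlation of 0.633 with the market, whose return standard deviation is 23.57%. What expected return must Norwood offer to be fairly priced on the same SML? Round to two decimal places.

MRP = (19.35% − 10.10%) / (2.14 − 0.91) = 7.5203%
R_f = 10.10% − 0.91 × 7.5203% = 3.2565%
β_Norwood = ρ·σ_i/σ_m = 0.633 × 21.56 / 23.57 = 0.5790
E(R_Norwood) = R_f + β × MRP = 3.2565% + 0.5790 × 7.5203% = 7.61%

7.61%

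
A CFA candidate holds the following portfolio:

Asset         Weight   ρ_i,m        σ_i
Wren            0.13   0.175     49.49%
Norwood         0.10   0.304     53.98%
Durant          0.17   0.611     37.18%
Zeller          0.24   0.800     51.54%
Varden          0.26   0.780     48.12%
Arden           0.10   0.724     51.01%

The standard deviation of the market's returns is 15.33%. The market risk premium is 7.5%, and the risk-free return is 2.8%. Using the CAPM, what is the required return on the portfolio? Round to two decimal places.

17.47%

β_Wren = 0.175 × 49.49% / 15.33% = 0.5650
β_Norwood = 0.304 × 53.98% / 15.33% = 1.0704
β_Durant = 0.611 × 37.18% / 15.33% = 1.4819
β_Zeller = 0.800 × 51.54% / 15.33% = 2.6896
β_Varden = 0.780 × 48.12% / 15.33% = 2.4484
β_Arden = 0.724 × 51.01% / 15.33% = 2.4091
β_P = Σ w_i β_i = 0.13×0.5650 + 0.10×1.0704 + 0.17×1.4819 + 0.24×2.6896 + 0.26×2.4484 + 0.10×2.4091 = 1.9554
E(R_P) = R_f + β_P × MRP = 2.8% + 1.9554 × 7.5% = 17.47%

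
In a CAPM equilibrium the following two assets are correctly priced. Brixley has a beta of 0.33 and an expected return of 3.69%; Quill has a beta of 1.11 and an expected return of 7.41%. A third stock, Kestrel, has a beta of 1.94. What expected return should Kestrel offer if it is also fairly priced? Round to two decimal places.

MRP (SML slope) = (7.41% − 3.69%) / (1.11 − 0.33) = 3.72% / 0.78 = 4.7692%
R_f (intercept) = 3.69% − 0.33 × 4.7692% = 2.1162%
E(R_Kestrel) = R_f + β × MRP = 2.1162% + 1.94 × 4.7692% = 11.37%

11.37%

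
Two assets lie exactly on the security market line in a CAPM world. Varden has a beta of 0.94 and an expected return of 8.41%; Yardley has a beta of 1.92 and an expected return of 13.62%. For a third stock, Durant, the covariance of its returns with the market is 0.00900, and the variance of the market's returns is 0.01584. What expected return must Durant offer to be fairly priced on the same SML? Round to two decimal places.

MRP = (13.62% − 8.41%) / (1.92 − 0.94) = 5.3163%
R_f = 8.41% − 0.94 × 5.3163% = 3.4127%
β_Durant = Cov / Var(R_m) = 0.00900 / 0.01584 = 0.5682
E(R_Durant) = R_f + β × MRP = 3.4127% + 0.5682 × 5.3163% = 6.43%

6.43%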